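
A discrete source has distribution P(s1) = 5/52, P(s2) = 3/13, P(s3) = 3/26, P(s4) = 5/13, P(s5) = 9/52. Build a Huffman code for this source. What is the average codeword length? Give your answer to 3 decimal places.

Repeatedly combine the two least-probable nodes; the expected code length is the sum of the merged weights.
merge 5/52 + 3/26 → 11/52
merge 9/52 + 11/52 → 5/13
merge 3/13 + 5/13 → 8/13
merge 5/13 + 8/13 → 1
L = 11/52 + 5/13 + 8/13 + 1 = 115/52 ≈ 2.212 bits/symbol.

2.212 bits/symbol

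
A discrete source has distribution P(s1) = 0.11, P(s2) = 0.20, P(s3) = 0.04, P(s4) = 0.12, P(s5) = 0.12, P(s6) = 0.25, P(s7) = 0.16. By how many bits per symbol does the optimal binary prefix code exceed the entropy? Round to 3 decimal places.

Entropy H = −Σ p log₂ p ≈ 2.6576 bits.
Huffman merges: 1/25+11/100→3/20; 3/25+3/25→6/25; 3/20+4/25→31/100; 1/5+6/25→11/25; 1/4+31/100→14/25; 11/25+14/25→1. L = 27/10 ≈ 2.7000.
L − H = 2.7000 − 2.6576 = 0.042 bits.

0.042 bits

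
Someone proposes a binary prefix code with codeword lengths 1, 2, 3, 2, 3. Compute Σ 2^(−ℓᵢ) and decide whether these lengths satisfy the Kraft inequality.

1.25; no

With common denominator 2^3 = 8: Σ 2^(−ℓᵢ) = 4/8 + 2/8 + 1/8 + 2/8 + 1/8 = 10/8 = 1.25.
Kraft's inequality requires Σ ≤ 1; here Σ = 1.25 > 1, so no such prefix code exists.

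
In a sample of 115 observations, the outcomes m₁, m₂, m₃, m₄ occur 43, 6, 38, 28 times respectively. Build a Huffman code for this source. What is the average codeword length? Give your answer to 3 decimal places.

1.922 bits/symbol

Probabilities are the counts divided by 115.
Repeatedly combine the two least-probable nodes; the expected code length is the sum of the merged weights.
merge 6/115 + 28/115 → 34/115
merge 34/115 + 38/115 → 72/115
merge 43/115 + 72/115 → 1
L = 34/115 + 72/115 + 1 = 221/115 ≈ 1.922 bits/symbol.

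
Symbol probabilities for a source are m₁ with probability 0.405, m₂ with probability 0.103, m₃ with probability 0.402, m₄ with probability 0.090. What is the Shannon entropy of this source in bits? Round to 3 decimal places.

1.707 bits

H = −Σ pᵢ log₂ pᵢ.
−0.405·log₂(0.405) = 0.5281
−0.103·log₂(0.103) = 0.3378
−0.402·log₂(0.402) = 0.5285
−0.090·log₂(0.090) = 0.3127
Sum ≈ 1.7071 → 1.707 bits.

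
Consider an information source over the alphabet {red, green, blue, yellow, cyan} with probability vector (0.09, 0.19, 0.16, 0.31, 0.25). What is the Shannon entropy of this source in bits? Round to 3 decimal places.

2.215 bits

H = −Σ pᵢ log₂ pᵢ.
−0.09·log₂(0.09) = 0.3127
−0.19·log₂(0.19) = 0.4552
−0.16·log₂(0.16) = 0.4230
−0.31·log₂(0.31) = 0.5238
−0.25·log₂(0.25) = 0.5000
Sum ≈ 2.2147 → 2.215 bits.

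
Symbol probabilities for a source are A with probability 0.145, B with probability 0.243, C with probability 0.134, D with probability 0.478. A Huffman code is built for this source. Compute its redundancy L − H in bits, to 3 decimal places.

Entropy H = −Σ p log₂ p ≈ 1.7975 bits.
Huffman merges: 67/500+29/200→279/1000; 243/1000+279/1000→261/500; 239/500+261/500→1. L = 1801/1000 ≈ 1.8010.
L − H = 1.8010 − 1.7975 = 0.004 bits.

0.004 bits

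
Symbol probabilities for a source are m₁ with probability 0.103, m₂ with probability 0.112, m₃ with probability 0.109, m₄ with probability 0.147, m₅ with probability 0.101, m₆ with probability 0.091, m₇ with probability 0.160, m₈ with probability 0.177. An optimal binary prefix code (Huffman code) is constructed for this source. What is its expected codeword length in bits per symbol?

3 bits/symbol

Repeatedly combine the two least-probable nodes; the expected code length is the sum of the merged weights.
merge 91/1000 + 101/1000 → 24/125
merge 103/1000 + 109/1000 → 53/250
merge 14/125 + 147/1000 → 259/1000
merge 4/25 + 177/1000 → 337/1000
merge 24/125 + 53/250 → 101/250
merge 259/1000 + 337/1000 → 149/250
merge 101/250 + 149/250 → 1
L = 24/125 + 53/250 + 259/1000 + 337/1000 + 101/250 + 149/250 + 1 = 3 bits/symbol.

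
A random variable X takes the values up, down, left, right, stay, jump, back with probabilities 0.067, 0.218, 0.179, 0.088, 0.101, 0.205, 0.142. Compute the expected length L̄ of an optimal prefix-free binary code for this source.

Repeatedly combine the two least-probable nodes; the expected code length is the sum of the merged weights.
merge 67/1000 + 11/125 → 31/200
merge 101/1000 + 71/500 → 243/1000
merge 31/200 + 179/1000 → 167/500
merge 41/200 + 109/500 → 423/1000
merge 243/1000 + 167/500 → 577/1000
merge 423/1000 + 577/1000 → 1
L = 31/200 + 243/1000 + 167/500 + 423/1000 + 577/1000 + 1 = 683/250 = 2.732 bits/symbol.

2.732 bits/symbol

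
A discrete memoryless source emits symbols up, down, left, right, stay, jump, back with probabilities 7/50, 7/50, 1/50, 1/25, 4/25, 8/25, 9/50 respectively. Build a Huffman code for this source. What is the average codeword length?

Repeatedly combine the two least-probable nodes; the expected code length is the sum of the merged weights.
merge 1/50 + 1/25 → 3/50
merge 3/50 + 7/50 → 1/5
merge 7/50 + 4/25 → 3/10
merge 9/50 + 1/5 → 19/50
merge 3/10 + 8/25 → 31/50
merge 19/50 + 31/50 → 1
L = 3/50 + 1/5 + 3/10 + 19/50 + 31/50 + 1 = 64/25 = 2.56 bits/symbol.

2.56 bits/symbol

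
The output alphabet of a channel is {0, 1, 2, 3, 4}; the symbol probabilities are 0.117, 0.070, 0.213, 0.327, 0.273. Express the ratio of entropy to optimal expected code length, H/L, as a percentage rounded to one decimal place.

98.1%

Entropy H = −Σ p log₂ p ≈ 2.1446 bits.
Huffman merges: 7/100+117/1000→187/1000; 187/1000+213/1000→2/5; 273/1000+327/1000→3/5; 2/5+3/5→1. L = 2187/1000 ≈ 2.1870.
Efficiency = H/L = 2.1446/2.1870 = 98.1%.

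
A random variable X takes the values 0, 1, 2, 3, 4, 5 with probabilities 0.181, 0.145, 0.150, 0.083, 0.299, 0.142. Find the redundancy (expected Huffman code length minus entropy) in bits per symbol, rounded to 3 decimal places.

0.040 bits

Entropy H = −Σ p log₂ p ≈ 2.4795 bits.
Huffman merges: 83/1000+71/500→9/40; 29/200+3/20→59/200; 181/1000+9/40→203/500; 59/200+299/1000→297/500; 203/500+297/500→1. L = 63/25 ≈ 2.5200.
L − H = 2.5200 − 2.4795 = 0.040 bits.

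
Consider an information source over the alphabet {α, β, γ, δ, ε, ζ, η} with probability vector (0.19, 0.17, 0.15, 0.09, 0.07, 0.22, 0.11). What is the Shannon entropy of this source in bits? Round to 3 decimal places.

2.712 bits

H = −Σ pᵢ log₂ pᵢ.
−0.19·log₂(0.19) = 0.4552
−0.17·log₂(0.17) = 0.4346
−0.15·log₂(0.15) = 0.4105
−0.09·log₂(0.09) = 0.3127
−0.07·log₂(0.07) = 0.2686
−0.22·log₂(0.22) = 0.4806
−0.11·log₂(0.11) = 0.3503
Sum ≈ 2.7124 → 2.712 bits.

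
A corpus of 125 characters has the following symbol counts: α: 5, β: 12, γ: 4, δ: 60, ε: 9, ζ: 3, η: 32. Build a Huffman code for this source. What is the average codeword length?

2.104 bits/symbol

Probabilities are the counts divided by 125.
Repeatedly combine the two least-probable nodes; the expected code length is the sum of the merged weights.
merge 3/125 + 4/125 → 7/125
merge 1/25 + 7/125 → 12/125
merge 9/125 + 12/125 → 21/125
merge 12/125 + 21/125 → 33/125
merge 32/125 + 33/125 → 13/25
merge 12/25 + 13/25 → 1
L = 7/125 + 12/125 + 21/125 + 33/125 + 13/25 + 1 = 263/125 = 2.104 bits/symbol.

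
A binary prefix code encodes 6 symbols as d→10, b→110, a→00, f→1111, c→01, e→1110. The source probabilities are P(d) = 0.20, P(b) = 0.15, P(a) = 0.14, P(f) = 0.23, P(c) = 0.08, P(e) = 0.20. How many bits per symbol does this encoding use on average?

L̄ = Σ pᵢ·ℓᵢ = 0.20·2 + 0.15·3 + 0.14·2 + 0.23·4 + 0.08·2 + 0.20·4 = 3.01 bits/symbol.

3.01 bits/symbol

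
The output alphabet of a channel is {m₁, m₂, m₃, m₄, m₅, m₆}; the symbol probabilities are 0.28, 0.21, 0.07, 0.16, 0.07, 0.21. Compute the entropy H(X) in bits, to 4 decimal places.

2.4200 bits

H = −Σ pᵢ log₂ pᵢ.
−0.28·log₂(0.28) = 0.5142
−0.21·log₂(0.21) = 0.4728
−0.07·log₂(0.07) = 0.2686
−0.16·log₂(0.16) = 0.4230
−0.07·log₂(0.07) = 0.2686
−0.21·log₂(0.21) = 0.4728
Sum ≈ 2.4200 → 2.4200 bits.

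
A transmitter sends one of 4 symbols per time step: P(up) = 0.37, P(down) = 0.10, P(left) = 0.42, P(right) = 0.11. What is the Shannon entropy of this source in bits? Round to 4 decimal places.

H = −Σ pᵢ log₂ pᵢ.
−0.37·log₂(0.37) = 0.5307
−0.10·log₂(0.10) = 0.3322
−0.42·log₂(0.42) = 0.5256
−0.11·log₂(0.11) = 0.3503
Sum ≈ 1.7389 → 1.7389 bits.

1.7389 bits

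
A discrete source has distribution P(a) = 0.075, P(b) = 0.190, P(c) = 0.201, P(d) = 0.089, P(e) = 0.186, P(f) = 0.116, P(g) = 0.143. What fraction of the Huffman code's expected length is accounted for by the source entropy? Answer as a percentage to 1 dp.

98.3%

Entropy H = −Σ p log₂ p ≈ 2.7245 bits.
Huffman merges: 3/40+89/1000→41/250; 29/250+143/1000→259/1000; 41/250+93/500→7/20; 19/100+201/1000→391/1000; 259/1000+7/20→609/1000; 391/1000+609/1000→1. L = 2773/1000 ≈ 2.7730.
Efficiency = H/L = 2.7245/2.7730 = 98.3%.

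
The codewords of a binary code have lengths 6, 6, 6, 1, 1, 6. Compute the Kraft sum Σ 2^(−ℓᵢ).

1.0625

With common denominator 2^6 = 64: Σ 2^(−ℓᵢ) = 1/64 + 1/64 + 1/64 + 32/64 + 32/64 + 1/64 = 68/64 = 1.0625.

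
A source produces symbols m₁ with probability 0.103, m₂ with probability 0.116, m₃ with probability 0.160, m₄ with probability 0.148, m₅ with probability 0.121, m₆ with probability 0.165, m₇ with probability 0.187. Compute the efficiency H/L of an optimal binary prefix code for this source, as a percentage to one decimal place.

98.8%

Entropy H = −Σ p log₂ p ≈ 2.7791 bits.
Huffman merges: 103/1000+29/250→219/1000; 121/1000+37/250→269/1000; 4/25+33/200→13/40; 187/1000+219/1000→203/500; 269/1000+13/40→297/500; 203/500+297/500→1. L = 2813/1000 ≈ 2.8130.
Efficiency = H/L = 2.7791/2.8130 = 98.8%.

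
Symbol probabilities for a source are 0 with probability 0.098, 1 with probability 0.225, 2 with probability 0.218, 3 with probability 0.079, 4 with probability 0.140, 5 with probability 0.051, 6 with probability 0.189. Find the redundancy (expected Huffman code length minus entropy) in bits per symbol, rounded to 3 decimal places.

Entropy H = −Σ p log₂ p ≈ 2.6513 bits.
Huffman merges: 51/1000+79/1000→13/100; 49/500+13/100→57/250; 7/50+189/1000→329/1000; 109/500+9/40→443/1000; 57/250+329/1000→557/1000; 443/1000+557/1000→1. L = 2687/1000 ≈ 2.6870.
L − H = 2.6870 − 2.6513 = 0.036 bits.

0.036 bits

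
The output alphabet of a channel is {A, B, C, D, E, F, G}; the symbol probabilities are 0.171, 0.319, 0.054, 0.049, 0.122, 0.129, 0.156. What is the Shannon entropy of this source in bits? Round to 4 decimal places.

2.5717 bits

H = −Σ pᵢ log₂ pᵢ.
−0.171·log₂(0.171) = 0.4357
−0.319·log₂(0.319) = 0.5258
−0.054·log₂(0.054) = 0.2274
−0.049·log₂(0.049) = 0.2132
−0.122·log₂(0.122) = 0.3703
−0.129·log₂(0.129) = 0.3811
−0.156·log₂(0.156) = 0.4181
Sum ≈ 2.5717 → 2.5717 bits.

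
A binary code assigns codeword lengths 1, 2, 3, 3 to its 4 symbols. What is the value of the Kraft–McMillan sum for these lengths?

1

With common denominator 2^3 = 8: Σ 2^(−ℓᵢ) = 4/8 + 2/8 + 1/8 + 1/8 = 8/8 = 1.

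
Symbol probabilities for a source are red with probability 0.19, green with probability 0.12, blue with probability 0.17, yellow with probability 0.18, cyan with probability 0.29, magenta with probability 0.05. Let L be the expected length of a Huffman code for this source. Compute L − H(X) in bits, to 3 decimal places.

Entropy H = −Σ p log₂ p ≈ 2.4362 bits.
Huffman merges: 1/20+3/25→17/100; 17/100+17/100→17/50; 9/50+19/100→37/100; 29/100+17/50→63/100; 37/100+63/100→1. L = 251/100 ≈ 2.5100.
L − H = 2.5100 − 2.4362 = 0.074 bits.

0.074 bits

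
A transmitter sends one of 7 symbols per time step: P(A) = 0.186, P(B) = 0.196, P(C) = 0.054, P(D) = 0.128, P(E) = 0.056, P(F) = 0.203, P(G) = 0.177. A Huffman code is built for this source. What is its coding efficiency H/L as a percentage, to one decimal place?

98.2%

Entropy H = −Σ p log₂ p ≈ 2.6612 bits.
Huffman merges: 27/500+7/125→11/100; 11/100+16/125→119/500; 177/1000+93/500→363/1000; 49/250+203/1000→399/1000; 119/500+363/1000→601/1000; 399/1000+601/1000→1. L = 2711/1000 ≈ 2.7110.
Efficiency = H/L = 2.6612/2.7110 = 98.2%.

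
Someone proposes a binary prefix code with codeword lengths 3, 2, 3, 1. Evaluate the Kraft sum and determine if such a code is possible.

1; yes

With common denominator 2^3 = 8: Σ 2^(−ℓᵢ) = 1/8 + 2/8 + 1/8 + 4/8 = 8/8 = 1.
Kraft's inequality requires Σ ≤ 1; here Σ = 1 ≤ 1, so such a prefix code exists.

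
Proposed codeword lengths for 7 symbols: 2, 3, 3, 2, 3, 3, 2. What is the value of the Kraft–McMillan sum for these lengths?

With common denominator 2^3 = 8: Σ 2^(−ℓᵢ) = 2/8 + 1/8 + 1/8 + 2/8 + 1/8 + 1/8 + 2/8 = 10/8 = 1.25.

1.25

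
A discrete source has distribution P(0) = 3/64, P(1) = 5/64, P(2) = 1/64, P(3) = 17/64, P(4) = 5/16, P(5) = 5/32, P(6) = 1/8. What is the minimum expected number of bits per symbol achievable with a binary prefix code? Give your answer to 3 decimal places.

2.469 bits/symbol

Repeatedly combine the two least-probable nodes; the expected code length is the sum of the merged weights.
merge 1/64 + 3/64 → 1/16
merge 1/16 + 5/64 → 9/64
merge 1/8 + 9/64 → 17/64
merge 5/32 + 17/64 → 27/64
merge 17/64 + 5/16 → 37/64
merge 27/64 + 37/64 → 1
L = 1/16 + 9/64 + 17/64 + 27/64 + 37/64 + 1 = 79/32 ≈ 2.469 bits/symbol.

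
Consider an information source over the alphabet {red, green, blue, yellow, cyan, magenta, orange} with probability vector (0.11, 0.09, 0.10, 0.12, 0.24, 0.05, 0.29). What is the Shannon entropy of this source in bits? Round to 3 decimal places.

H = −Σ pᵢ log₂ pᵢ.
−0.11·log₂(0.11) = 0.3503
−0.09·log₂(0.09) = 0.3127
−0.10·log₂(0.10) = 0.3322
−0.12·log₂(0.12) = 0.3671
−0.24·log₂(0.24) = 0.4941
−0.05·log₂(0.05) = 0.2161
−0.29·log₂(0.29) = 0.5179
Sum ≈ 2.5903 → 2.590 bits.

2.590 bits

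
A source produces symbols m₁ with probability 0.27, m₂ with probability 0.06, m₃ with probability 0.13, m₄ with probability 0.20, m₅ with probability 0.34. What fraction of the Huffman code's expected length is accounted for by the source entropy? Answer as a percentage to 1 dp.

97.2%

Entropy H = −Σ p log₂ p ≈ 2.1298 bits.
Huffman merges: 3/50+13/100→19/100; 19/100+1/5→39/100; 27/100+17/50→61/100; 39/100+61/100→1. L = 219/100 ≈ 2.1900.
Efficiency = H/L = 2.1298/2.1900 = 97.2%.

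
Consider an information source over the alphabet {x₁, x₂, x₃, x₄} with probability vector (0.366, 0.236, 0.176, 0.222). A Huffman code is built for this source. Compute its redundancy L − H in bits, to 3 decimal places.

0.054 bits

Entropy H = −Σ p log₂ p ≈ 1.9455 bits.
Huffman merges: 22/125+111/500→199/500; 59/250+183/500→301/500; 199/500+301/500→1. L = 2 ≈ 2.0000.
L − H = 2.0000 − 1.9455 = 0.054 bits.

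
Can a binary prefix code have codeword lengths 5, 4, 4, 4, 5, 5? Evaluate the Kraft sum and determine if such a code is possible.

With common denominator 2^5 = 32: Σ 2^(−ℓᵢ) = 1/32 + 2/32 + 2/32 + 2/32 + 1/32 + 1/32 = 9/32 = 0.28125.
Kraft's inequality requires Σ ≤ 1; here Σ = 0.28125 ≤ 1, so such a prefix code exists.

0.28125; yes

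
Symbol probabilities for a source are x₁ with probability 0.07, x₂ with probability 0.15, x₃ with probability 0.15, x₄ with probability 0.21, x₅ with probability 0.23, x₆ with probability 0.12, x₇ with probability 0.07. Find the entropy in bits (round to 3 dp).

H = −Σ pᵢ log₂ pᵢ.
−0.07·log₂(0.07) = 0.2686
−0.15·log₂(0.15) = 0.4105
−0.15·log₂(0.15) = 0.4105
−0.21·log₂(0.21) = 0.4728
−0.23·log₂(0.23) = 0.4877
−0.12·log₂(0.12) = 0.3671
−0.07·log₂(0.07) = 0.2686
Sum ≈ 2.6858 → 2.686 bits.

2.686 bits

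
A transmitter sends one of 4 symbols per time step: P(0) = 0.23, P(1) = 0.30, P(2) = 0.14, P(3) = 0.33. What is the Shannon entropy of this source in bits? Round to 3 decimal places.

1.934 bits

H = −Σ pᵢ log₂ pᵢ.
−0.23·log₂(0.23) = 0.4877
−0.30·log₂(0.30) = 0.5211
−0.14·log₂(0.14) = 0.3971
−0.33·log₂(0.33) = 0.5278
Sum ≈ 1.9337 → 1.934 bits.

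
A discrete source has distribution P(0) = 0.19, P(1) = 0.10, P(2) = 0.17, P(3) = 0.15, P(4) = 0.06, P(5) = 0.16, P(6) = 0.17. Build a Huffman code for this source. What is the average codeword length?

2.8 bits/symbol

Repeatedly combine the two least-probable nodes; the expected code length is the sum of the merged weights.
merge 3/50 + 1/10 → 4/25
merge 3/20 + 4/25 → 31/100
merge 4/25 + 17/100 → 33/100
merge 17/100 + 19/100 → 9/25
merge 31/100 + 33/100 → 16/25
merge 9/25 + 16/25 → 1
L = 4/25 + 31/100 + 33/100 + 9/25 + 16/25 + 1 = 14/5 = 2.8 bits/symbol.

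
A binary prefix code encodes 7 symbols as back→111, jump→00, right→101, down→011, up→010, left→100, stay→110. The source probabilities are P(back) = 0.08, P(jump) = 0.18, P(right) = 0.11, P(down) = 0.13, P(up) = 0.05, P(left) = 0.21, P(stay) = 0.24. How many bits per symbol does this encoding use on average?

L̄ = Σ pᵢ·ℓᵢ = 0.08·3 + 0.18·2 + 0.11·3 + 0.13·3 + 0.05·3 + 0.21·3 + 0.24·3 = 2.82 bits/symbol.

2.82 bits/symbol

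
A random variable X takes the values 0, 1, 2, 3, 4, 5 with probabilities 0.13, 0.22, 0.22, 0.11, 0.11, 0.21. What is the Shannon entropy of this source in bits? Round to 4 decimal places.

2.5172 bits

H = −Σ pᵢ log₂ pᵢ.
−0.13·log₂(0.13) = 0.3826
−0.22·log₂(0.22) = 0.4806
−0.22·log₂(0.22) = 0.4806
−0.11·log₂(0.11) = 0.3503
−0.11·log₂(0.11) = 0.3503
−0.21·log₂(0.21) = 0.4728
Sum ≈ 2.5172 → 2.5172 bits.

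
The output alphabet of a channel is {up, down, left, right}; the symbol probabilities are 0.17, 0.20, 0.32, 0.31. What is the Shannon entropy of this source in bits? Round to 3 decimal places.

H = −Σ pᵢ log₂ pᵢ.
−0.17·log₂(0.17) = 0.4346
−0.20·log₂(0.20) = 0.4644
−0.32·log₂(0.32) = 0.5260
−0.31·log₂(0.31) = 0.5238
Sum ≈ 1.9488 → 1.949 bits.

1.949 bits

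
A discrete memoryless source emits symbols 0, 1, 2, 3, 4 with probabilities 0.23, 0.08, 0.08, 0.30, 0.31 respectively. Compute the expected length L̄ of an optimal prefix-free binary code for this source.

2.16 bits/symbol

Repeatedly combine the two least-probable nodes; the expected code length is the sum of the merged weights.
merge 2/25 + 2/25 → 4/25
merge 4/25 + 23/100 → 39/100
merge 3/10 + 31/100 → 61/100
merge 39/100 + 61/100 → 1
L = 4/25 + 39/100 + 61/100 + 1 = 54/25 = 2.16 bits/symbol.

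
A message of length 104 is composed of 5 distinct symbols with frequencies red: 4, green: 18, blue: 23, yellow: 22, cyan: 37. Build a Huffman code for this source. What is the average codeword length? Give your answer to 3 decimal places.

Probabilities are the counts divided by 104.
Repeatedly combine the two least-probable nodes; the expected code length is the sum of the merged weights.
merge 1/26 + 9/52 → 11/52
merge 11/52 + 11/52 → 11/26
merge 23/104 + 37/104 → 15/26
merge 11/26 + 15/26 → 1
L = 11/52 + 11/26 + 15/26 + 1 = 115/52 ≈ 2.212 bits/symbol.

2.212 bits/symbol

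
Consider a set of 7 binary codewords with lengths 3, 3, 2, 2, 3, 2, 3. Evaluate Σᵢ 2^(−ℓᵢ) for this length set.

1.25

With common denominator 2^3 = 8: Σ 2^(−ℓᵢ) = 1/8 + 1/8 + 2/8 + 2/8 + 1/8 + 2/8 + 1/8 = 10/8 = 1.25.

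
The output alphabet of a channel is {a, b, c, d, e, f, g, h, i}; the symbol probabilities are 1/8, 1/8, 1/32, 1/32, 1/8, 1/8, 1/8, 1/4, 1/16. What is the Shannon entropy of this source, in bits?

2.9375 bits

Each probability is a power of 1/2, so log₂(1/p) is an integer.
H = Σ p·log₂(1/p) = 1/8·3 + 1/8·3 + 1/32·5 + 1/32·5 + 1/8·3 + 1/8·3 + 1/8·3 + 1/4·2 + 1/16·4 = 2.9375 bits.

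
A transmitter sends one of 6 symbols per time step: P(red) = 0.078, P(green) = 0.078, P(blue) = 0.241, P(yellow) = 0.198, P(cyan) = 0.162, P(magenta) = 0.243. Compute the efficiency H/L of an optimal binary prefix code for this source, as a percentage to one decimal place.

99.1%

Entropy H = −Σ p log₂ p ≈ 2.4529 bits.
Huffman merges: 39/500+39/500→39/250; 39/250+81/500→159/500; 99/500+241/1000→439/1000; 243/1000+159/500→561/1000; 439/1000+561/1000→1. L = 1237/500 ≈ 2.4740.
Efficiency = H/L = 2.4529/2.4740 = 99.1%.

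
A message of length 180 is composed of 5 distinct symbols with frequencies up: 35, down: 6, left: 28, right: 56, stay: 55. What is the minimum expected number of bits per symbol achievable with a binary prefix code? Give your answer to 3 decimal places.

Probabilities are the counts divided by 180.
Repeatedly combine the two least-probable nodes; the expected code length is the sum of the merged weights.
merge 1/30 + 7/45 → 17/90
merge 17/90 + 7/36 → 23/60
merge 11/36 + 14/45 → 37/60
merge 23/60 + 37/60 → 1
L = 17/90 + 23/60 + 37/60 + 1 = 197/90 ≈ 2.189 bits/symbol.

2.189 bits/symbol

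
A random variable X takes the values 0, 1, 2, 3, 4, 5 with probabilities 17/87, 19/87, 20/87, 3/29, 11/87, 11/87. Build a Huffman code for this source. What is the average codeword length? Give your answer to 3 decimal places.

2.552 bits/symbol

Repeatedly combine the two least-probable nodes; the expected code length is the sum of the merged weights.
merge 3/29 + 11/87 → 20/87
merge 11/87 + 17/87 → 28/87
merge 19/87 + 20/87 → 13/29
merge 20/87 + 28/87 → 16/29
merge 13/29 + 16/29 → 1
L = 20/87 + 28/87 + 13/29 + 16/29 + 1 = 74/29 ≈ 2.552 bits/symbol.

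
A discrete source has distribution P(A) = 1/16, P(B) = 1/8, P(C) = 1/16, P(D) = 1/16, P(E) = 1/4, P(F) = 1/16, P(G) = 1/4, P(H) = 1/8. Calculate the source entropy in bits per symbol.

2.75 bits

Each probability is a power of 1/2, so log₂(1/p) is an integer.
H = Σ p·log₂(1/p) = 1/16·4 + 1/8·3 + 1/16·4 + 1/16·4 + 1/4·2 + 1/16·4 + 1/4·2 + 1/8·3 = 2.75 bits.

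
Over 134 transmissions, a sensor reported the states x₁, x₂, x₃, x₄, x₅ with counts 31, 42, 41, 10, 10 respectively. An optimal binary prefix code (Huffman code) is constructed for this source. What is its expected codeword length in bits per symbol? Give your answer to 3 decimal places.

Probabilities are the counts divided by 134.
Repeatedly combine the two least-probable nodes; the expected code length is the sum of the merged weights.
merge 5/67 + 5/67 → 10/67
merge 10/67 + 31/134 → 51/134
merge 41/134 + 21/67 → 83/134
merge 51/134 + 83/134 → 1
L = 10/67 + 51/134 + 83/134 + 1 = 144/67 ≈ 2.149 bits/symbol.

2.149 bits/symbol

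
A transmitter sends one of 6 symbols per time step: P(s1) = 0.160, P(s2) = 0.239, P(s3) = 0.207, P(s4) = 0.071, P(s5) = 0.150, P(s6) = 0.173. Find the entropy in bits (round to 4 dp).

2.5063 bits

H = −Σ pᵢ log₂ pᵢ.
−0.160·log₂(0.160) = 0.4230
−0.239·log₂(0.239) = 0.4935
−0.207·log₂(0.207) = 0.4704
−0.071·log₂(0.071) = 0.2709
−0.150·log₂(0.150) = 0.4105
−0.173·log₂(0.173) = 0.4379
Sum ≈ 2.5063 → 2.5063 bits.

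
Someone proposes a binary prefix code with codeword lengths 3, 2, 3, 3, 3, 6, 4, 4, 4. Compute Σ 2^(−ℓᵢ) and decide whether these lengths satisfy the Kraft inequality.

0.953125; yes

With common denominator 2^6 = 64: Σ 2^(−ℓᵢ) = 8/64 + 16/64 + 8/64 + 8/64 + 8/64 + 1/64 + 4/64 + 4/64 + 4/64 = 61/64 = 0.953125.
Kraft's inequality requires Σ ≤ 1; here Σ = 0.953125 ≤ 1, so such a prefix code exists.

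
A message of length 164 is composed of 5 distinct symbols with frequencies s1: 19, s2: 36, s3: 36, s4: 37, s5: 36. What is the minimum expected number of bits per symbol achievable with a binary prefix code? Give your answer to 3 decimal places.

2.335 bits/symbol

Probabilities are the counts divided by 164.
Repeatedly combine the two least-probable nodes; the expected code length is the sum of the merged weights.
merge 19/164 + 9/41 → 55/164
merge 9/41 + 9/41 → 18/41
merge 37/164 + 55/164 → 23/41
merge 18/41 + 23/41 → 1
L = 55/164 + 18/41 + 23/41 + 1 = 383/164 ≈ 2.335 bits/symbol.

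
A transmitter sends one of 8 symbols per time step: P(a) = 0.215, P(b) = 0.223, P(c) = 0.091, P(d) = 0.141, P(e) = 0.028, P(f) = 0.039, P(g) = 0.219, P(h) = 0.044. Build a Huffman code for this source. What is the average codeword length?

2.723 bits/symbol

Repeatedly combine the two least-probable nodes; the expected code length is the sum of the merged weights.
merge 7/250 + 39/1000 → 67/1000
merge 11/250 + 67/1000 → 111/1000
merge 91/1000 + 111/1000 → 101/500
merge 141/1000 + 101/500 → 343/1000
merge 43/200 + 219/1000 → 217/500
merge 223/1000 + 343/1000 → 283/500
merge 217/500 + 283/500 → 1
L = 67/1000 + 111/1000 + 101/500 + 343/1000 + 217/500 + 283/500 + 1 = 2723/1000 = 2.723 bits/symbol.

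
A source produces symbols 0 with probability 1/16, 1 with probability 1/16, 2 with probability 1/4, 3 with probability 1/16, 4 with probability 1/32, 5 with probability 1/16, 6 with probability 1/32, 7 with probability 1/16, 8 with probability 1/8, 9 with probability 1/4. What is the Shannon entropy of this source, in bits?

2.9375 bits

Each probability is a power of 1/2, so log₂(1/p) is an integer.
H = Σ p·log₂(1/p) = 1/16·4 + 1/16·4 + 1/4·2 + 1/16·4 + 1/32·5 + 1/16·4 + 1/32·5 + 1/16·4 + 1/8·3 + 1/4·2 = 2.9375 bits.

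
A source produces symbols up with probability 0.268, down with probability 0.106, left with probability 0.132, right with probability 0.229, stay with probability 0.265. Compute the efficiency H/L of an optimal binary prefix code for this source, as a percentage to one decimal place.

Entropy H = −Σ p log₂ p ≈ 2.2327 bits.
Huffman merges: 53/500+33/250→119/500; 229/1000+119/500→467/1000; 53/200+67/250→533/1000; 467/1000+533/1000→1. L = 1119/500 ≈ 2.2380.
Efficiency = H/L = 2.2327/2.2380 = 99.8%.

99.8%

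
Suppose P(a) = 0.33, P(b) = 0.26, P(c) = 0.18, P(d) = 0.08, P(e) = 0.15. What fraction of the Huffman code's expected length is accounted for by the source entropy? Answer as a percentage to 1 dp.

Entropy H = −Σ p log₂ p ≈ 2.1805 bits.
Huffman merges: 2/25+3/20→23/100; 9/50+23/100→41/100; 13/50+33/100→59/100; 41/100+59/100→1. L = 223/100 ≈ 2.2300.
Efficiency = H/L = 2.1805/2.2300 = 97.8%.

97.8%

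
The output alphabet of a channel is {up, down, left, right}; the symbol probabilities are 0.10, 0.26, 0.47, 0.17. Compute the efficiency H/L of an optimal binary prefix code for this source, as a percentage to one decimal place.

Entropy H = −Σ p log₂ p ≈ 1.7840 bits.
Huffman merges: 1/10+17/100→27/100; 13/50+27/100→53/100; 47/100+53/100→1. L = 9/5 ≈ 1.8000.
Efficiency = H/L = 1.7840/1.8000 = 99.1%.

99.1%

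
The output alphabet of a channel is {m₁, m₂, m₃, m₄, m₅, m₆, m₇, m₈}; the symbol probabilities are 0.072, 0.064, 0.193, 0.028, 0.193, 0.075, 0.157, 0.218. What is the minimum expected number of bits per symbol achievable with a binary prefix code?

2.828 bits/symbol

Repeatedly combine the two least-probable nodes; the expected code length is the sum of the merged weights.
merge 7/250 + 8/125 → 23/250
merge 9/125 + 3/40 → 147/1000
merge 23/250 + 147/1000 → 239/1000
merge 157/1000 + 193/1000 → 7/20
merge 193/1000 + 109/500 → 411/1000
merge 239/1000 + 7/20 → 589/1000
merge 411/1000 + 589/1000 → 1
L = 23/250 + 147/1000 + 239/1000 + 7/20 + 411/1000 + 589/1000 + 1 = 707/250 = 2.828 bits/symbol.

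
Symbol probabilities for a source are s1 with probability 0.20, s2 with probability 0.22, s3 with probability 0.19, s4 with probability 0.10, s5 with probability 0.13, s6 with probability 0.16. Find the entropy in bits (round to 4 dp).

H = −Σ pᵢ log₂ pᵢ.
−0.20·log₂(0.20) = 0.4644
−0.22·log₂(0.22) = 0.4806
−0.19·log₂(0.19) = 0.4552
−0.10·log₂(0.10) = 0.3322
−0.13·log₂(0.13) = 0.3826
−0.16·log₂(0.16) = 0.4230
Sum ≈ 2.5380 → 2.5380 bits.

2.5380 bits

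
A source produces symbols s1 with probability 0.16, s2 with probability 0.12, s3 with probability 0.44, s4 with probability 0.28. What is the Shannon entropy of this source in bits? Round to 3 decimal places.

1.825 bits

H = −Σ pᵢ log₂ pᵢ.
−0.16·log₂(0.16) = 0.4230
−0.12·log₂(0.12) = 0.3671
−0.44·log₂(0.44) = 0.5211
−0.28·log₂(0.28) = 0.5142
Sum ≈ 1.8255 → 1.825 bits.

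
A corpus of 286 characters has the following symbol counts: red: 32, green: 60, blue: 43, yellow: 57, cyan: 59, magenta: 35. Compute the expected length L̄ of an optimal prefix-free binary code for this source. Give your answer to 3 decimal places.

2.584 bits/symbol

Probabilities are the counts divided by 286.
Repeatedly combine the two least-probable nodes; the expected code length is the sum of the merged weights.
merge 16/143 + 35/286 → 67/286
merge 43/286 + 57/286 → 50/143
merge 59/286 + 30/143 → 119/286
merge 67/286 + 50/143 → 167/286
merge 119/286 + 167/286 → 1
L = 67/286 + 50/143 + 119/286 + 167/286 + 1 = 739/286 ≈ 2.584 bits/symbol.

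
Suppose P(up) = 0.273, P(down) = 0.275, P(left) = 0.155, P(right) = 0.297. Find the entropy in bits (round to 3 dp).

1.961 bits

H = −Σ pᵢ log₂ pᵢ.
−0.273·log₂(0.273) = 0.5113
−0.275·log₂(0.275) = 0.5122
−0.155·log₂(0.155) = 0.4169
−0.297·log₂(0.297) = 0.5202
Sum ≈ 1.9606 → 1.961 bits.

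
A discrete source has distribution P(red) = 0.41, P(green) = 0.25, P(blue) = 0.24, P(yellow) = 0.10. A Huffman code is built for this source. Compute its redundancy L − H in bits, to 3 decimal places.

Entropy H = −Σ p log₂ p ≈ 1.8537 bits.
Huffman merges: 1/10+6/25→17/50; 1/4+17/50→59/100; 41/100+59/100→1. L = 193/100 ≈ 1.9300.
L − H = 1.9300 − 1.8537 = 0.076 bits.

0.076 bits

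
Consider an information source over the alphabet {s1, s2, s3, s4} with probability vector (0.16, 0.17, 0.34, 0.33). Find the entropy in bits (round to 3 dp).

1.915 bits

H = −Σ pᵢ log₂ pᵢ.
−0.16·log₂(0.16) = 0.4230
−0.17·log₂(0.17) = 0.4346
−0.34·log₂(0.34) = 0.5292
−0.33·log₂(0.33) = 0.5278
Sum ≈ 1.9146 → 1.915 bits.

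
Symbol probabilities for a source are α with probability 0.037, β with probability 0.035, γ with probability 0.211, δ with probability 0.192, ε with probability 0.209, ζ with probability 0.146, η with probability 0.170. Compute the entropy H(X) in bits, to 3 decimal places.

H = −Σ pᵢ log₂ pᵢ.
−0.037·log₂(0.037) = 0.1760
−0.035·log₂(0.035) = 0.1693
−0.211·log₂(0.211) = 0.4736
−0.192·log₂(0.192) = 0.4571
−0.209·log₂(0.209) = 0.4720
−0.146·log₂(0.146) = 0.4053
−0.170·log₂(0.170) = 0.4346
Sum ≈ 2.5879 → 2.588 bits.

2.588 bits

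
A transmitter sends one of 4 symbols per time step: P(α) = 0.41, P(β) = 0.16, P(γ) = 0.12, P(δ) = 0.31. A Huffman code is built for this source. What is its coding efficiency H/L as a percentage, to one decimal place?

98.5%

Entropy H = −Σ p log₂ p ≈ 1.8413 bits.
Huffman merges: 3/25+4/25→7/25; 7/25+31/100→59/100; 41/100+59/100→1. L = 187/100 ≈ 1.8700.
Efficiency = H/L = 1.8413/1.8700 = 98.5%.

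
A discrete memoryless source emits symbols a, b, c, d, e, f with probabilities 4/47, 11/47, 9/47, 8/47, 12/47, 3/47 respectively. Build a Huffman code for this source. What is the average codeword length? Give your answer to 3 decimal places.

Repeatedly combine the two least-probable nodes; the expected code length is the sum of the merged weights.
merge 3/47 + 4/47 → 7/47
merge 7/47 + 8/47 → 15/47
merge 9/47 + 11/47 → 20/47
merge 12/47 + 15/47 → 27/47
merge 20/47 + 27/47 → 1
L = 7/47 + 15/47 + 20/47 + 27/47 + 1 = 116/47 ≈ 2.468 bits/symbol.

2.468 bits/symbol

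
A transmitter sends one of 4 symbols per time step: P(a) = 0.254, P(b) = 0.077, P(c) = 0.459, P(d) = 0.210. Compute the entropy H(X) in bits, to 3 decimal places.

1.775 bits

H = −Σ pᵢ log₂ pᵢ.
−0.254·log₂(0.254) = 0.5022
−0.077·log₂(0.077) = 0.2848
−0.459·log₂(0.459) = 0.5157
−0.210·log₂(0.210) = 0.4728
Sum ≈ 1.7755 → 1.775 bits.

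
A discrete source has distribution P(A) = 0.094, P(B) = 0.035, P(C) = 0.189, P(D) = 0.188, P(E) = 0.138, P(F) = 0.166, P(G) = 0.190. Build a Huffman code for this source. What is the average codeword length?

2.75 bits/symbol

Repeatedly combine the two least-probable nodes; the expected code length is the sum of the merged weights.
merge 7/200 + 47/500 → 129/1000
merge 129/1000 + 69/500 → 267/1000
merge 83/500 + 47/250 → 177/500
merge 189/1000 + 19/100 → 379/1000
merge 267/1000 + 177/500 → 621/1000
merge 379/1000 + 621/1000 → 1
L = 129/1000 + 267/1000 + 177/500 + 379/1000 + 621/1000 + 1 = 11/4 = 2.75 bits/symbol.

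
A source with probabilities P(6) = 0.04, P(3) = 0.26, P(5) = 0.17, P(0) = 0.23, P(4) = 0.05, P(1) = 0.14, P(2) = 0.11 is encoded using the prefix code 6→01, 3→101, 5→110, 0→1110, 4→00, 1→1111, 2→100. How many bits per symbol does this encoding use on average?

3.28 bits/symbol

L̄ = Σ pᵢ·ℓᵢ = 0.04·2 + 0.26·3 + 0.17·3 + 0.23·4 + 0.05·2 + 0.14·4 + 0.11·3 = 3.28 bits/symbol.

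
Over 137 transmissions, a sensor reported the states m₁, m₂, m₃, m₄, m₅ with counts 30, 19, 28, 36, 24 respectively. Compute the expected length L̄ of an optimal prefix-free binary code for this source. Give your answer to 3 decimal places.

Probabilities are the counts divided by 137.
Repeatedly combine the two least-probable nodes; the expected code length is the sum of the merged weights.
merge 19/137 + 24/137 → 43/137
merge 28/137 + 30/137 → 58/137
merge 36/137 + 43/137 → 79/137
merge 58/137 + 79/137 → 1
L = 43/137 + 58/137 + 79/137 + 1 = 317/137 ≈ 2.314 bits/symbol.

2.314 bits/symbol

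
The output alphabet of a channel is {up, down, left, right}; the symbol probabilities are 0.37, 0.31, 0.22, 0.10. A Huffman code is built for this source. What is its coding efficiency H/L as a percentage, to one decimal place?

95.8%

Entropy H = −Σ p log₂ p ≈ 1.8673 bits.
Huffman merges: 1/10+11/50→8/25; 31/100+8/25→63/100; 37/100+63/100→1. L = 39/20 ≈ 1.9500.
Efficiency = H/L = 1.8673/1.9500 = 95.8%.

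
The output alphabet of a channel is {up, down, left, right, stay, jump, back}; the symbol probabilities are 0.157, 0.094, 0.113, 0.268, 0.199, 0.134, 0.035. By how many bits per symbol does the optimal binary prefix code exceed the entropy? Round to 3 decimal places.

Entropy H = −Σ p log₂ p ≈ 2.6259 bits.
Huffman merges: 7/200+47/500→129/1000; 113/1000+129/1000→121/500; 67/500+157/1000→291/1000; 199/1000+121/500→441/1000; 67/250+291/1000→559/1000; 441/1000+559/1000→1. L = 1331/500 ≈ 2.6620.
L − H = 2.6620 − 2.6259 = 0.036 bits.

0.036 bits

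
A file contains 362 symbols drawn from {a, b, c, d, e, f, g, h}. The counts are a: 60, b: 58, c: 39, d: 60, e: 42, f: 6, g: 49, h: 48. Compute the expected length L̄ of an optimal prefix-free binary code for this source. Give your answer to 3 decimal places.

Probabilities are the counts divided by 362.
Repeatedly combine the two least-probable nodes; the expected code length is the sum of the merged weights.
merge 3/181 + 39/362 → 45/362
merge 21/181 + 45/362 → 87/362
merge 24/181 + 49/362 → 97/362
merge 29/181 + 30/181 → 59/181
merge 30/181 + 87/362 → 147/362
merge 97/362 + 59/181 → 215/362
merge 147/362 + 215/362 → 1
L = 45/362 + 87/362 + 97/362 + 59/181 + 147/362 + 215/362 + 1 = 1071/362 ≈ 2.959 bits/symbol.

2.959 bits/symbol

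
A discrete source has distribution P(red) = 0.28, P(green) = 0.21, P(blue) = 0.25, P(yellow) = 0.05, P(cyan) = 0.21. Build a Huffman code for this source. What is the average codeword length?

2.26 bits/symbol

Repeatedly combine the two least-probable nodes; the expected code length is the sum of the merged weights.
merge 1/20 + 21/100 → 13/50
merge 21/100 + 1/4 → 23/50
merge 13/50 + 7/25 → 27/50
merge 23/50 + 27/50 → 1
L = 13/50 + 23/50 + 27/50 + 1 = 113/50 = 2.26 bits/symbol.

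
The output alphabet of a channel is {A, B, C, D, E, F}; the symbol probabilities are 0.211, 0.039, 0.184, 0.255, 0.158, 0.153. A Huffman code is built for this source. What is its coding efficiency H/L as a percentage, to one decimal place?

Entropy H = −Σ p log₂ p ≈ 2.4432 bits.
Huffman merges: 39/1000+153/1000→24/125; 79/500+23/125→171/500; 24/125+211/1000→403/1000; 51/200+171/500→597/1000; 403/1000+597/1000→1. L = 1267/500 ≈ 2.5340.
Efficiency = H/L = 2.4432/2.5340 = 96.4%.

96.4%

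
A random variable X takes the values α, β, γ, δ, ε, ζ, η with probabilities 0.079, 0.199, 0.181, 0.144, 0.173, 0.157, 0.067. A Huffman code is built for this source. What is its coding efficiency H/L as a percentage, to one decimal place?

98.3%

Entropy H = −Σ p log₂ p ≈ 2.7203 bits.
Huffman merges: 67/1000+79/1000→73/500; 18/125+73/500→29/100; 157/1000+173/1000→33/100; 181/1000+199/1000→19/50; 29/100+33/100→31/50; 19/50+31/50→1. L = 1383/500 ≈ 2.7660.
Efficiency = H/L = 2.7203/2.7660 = 98.3%.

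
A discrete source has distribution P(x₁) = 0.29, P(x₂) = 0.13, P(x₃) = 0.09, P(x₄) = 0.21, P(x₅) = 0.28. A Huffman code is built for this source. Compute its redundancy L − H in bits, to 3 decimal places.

0.020 bits

Entropy H = −Σ p log₂ p ≈ 2.2002 bits.
Huffman merges: 9/100+13/100→11/50; 21/100+11/50→43/100; 7/25+29/100→57/100; 43/100+57/100→1. L = 111/50 ≈ 2.2200.
L − H = 2.2200 − 2.2002 = 0.020 bits.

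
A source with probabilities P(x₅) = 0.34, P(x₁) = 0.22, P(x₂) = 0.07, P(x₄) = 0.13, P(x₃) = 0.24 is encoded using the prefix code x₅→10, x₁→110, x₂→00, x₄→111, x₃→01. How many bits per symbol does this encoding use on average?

2.35 bits/symbol

L̄ = Σ pᵢ·ℓᵢ = 0.34·2 + 0.22·3 + 0.07·2 + 0.13·3 + 0.24·2 = 2.35 bits/symbol.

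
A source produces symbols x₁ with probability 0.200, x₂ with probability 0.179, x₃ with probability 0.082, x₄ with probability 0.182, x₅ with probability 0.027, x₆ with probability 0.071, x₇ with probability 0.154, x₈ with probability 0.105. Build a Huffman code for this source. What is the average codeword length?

Repeatedly combine the two least-probable nodes; the expected code length is the sum of the merged weights.
merge 27/1000 + 71/1000 → 49/500
merge 41/500 + 49/500 → 9/50
merge 21/200 + 77/500 → 259/1000
merge 179/1000 + 9/50 → 359/1000
merge 91/500 + 1/5 → 191/500
merge 259/1000 + 359/1000 → 309/500
merge 191/500 + 309/500 → 1
L = 49/500 + 9/50 + 259/1000 + 359/1000 + 191/500 + 309/500 + 1 = 362/125 = 2.896 bits/symbol.

2.896 bits/symbol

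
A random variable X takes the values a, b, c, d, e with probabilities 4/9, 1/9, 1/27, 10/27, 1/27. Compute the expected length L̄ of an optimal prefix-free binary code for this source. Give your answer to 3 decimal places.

1.815 bits/symbol

Repeatedly combine the two least-probable nodes; the expected code length is the sum of the merged weights.
merge 1/27 + 1/27 → 2/27
merge 2/27 + 1/9 → 5/27
merge 5/27 + 10/27 → 5/9
merge 4/9 + 5/9 → 1
L = 2/27 + 5/27 + 5/9 + 1 = 49/27 ≈ 1.815 bits/symbol.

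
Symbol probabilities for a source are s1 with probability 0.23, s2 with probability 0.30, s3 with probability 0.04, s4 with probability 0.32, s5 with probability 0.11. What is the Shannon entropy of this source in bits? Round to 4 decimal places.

H = −Σ pᵢ log₂ pᵢ.
−0.23·log₂(0.23) = 0.4877
−0.30·log₂(0.30) = 0.5211
−0.04·log₂(0.04) = 0.1858
−0.32·log₂(0.32) = 0.5260
−0.11·log₂(0.11) = 0.3503
Sum ≈ 2.0708 → 2.0708 bits.

2.0708 bits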